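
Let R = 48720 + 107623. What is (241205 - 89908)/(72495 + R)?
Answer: 151297/228838 ≈ 0.66115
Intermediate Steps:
R = 156343
(241205 - 89908)/(72495 + R) = (241205 - 89908)/(72495 + 156343) = 151297/228838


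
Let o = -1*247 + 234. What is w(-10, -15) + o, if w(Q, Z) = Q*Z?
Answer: 137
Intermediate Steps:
o = -13 (o = -247 + 234 = -13)
w(-10, -15) + o = -10*(-15) - 13 = 150 - 13 = 137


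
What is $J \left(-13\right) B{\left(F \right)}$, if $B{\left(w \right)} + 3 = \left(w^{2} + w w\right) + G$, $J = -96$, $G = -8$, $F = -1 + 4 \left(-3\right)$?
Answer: $408096$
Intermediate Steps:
$F = -13$ ($F = -1 - 12 = -13$)
$B{\left(w \right)} = -11 + 2 w^{2}$ ($B{\left(w \right)} = -3 - \left(8 - w^{2} - w w\right) = -3 + \left(\left(w^{2} + w^{2}\right) - 8\right) = -3 + \left(2 w^{2} - 8\right) = -3 + \left(-8 + 2 w^{2}\right) = -11 + 2 w^{2}$)
$J \left(-13\right) B{\left(F \right)} = \left(-96\right) \left(-13\right) \left(-11 + 2 \left(-13\right)^{2}\right) = 1248 \left(-11 + 2 \cdot 169\right) = 1248 \left(-11 + 338\right) = 1248 \cdot 327 = 408096$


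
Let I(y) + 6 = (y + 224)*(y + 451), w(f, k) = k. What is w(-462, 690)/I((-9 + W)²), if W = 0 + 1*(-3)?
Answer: 345/109477 ≈ 0.0031513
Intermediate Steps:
W = -3 (W = 0 - 3 = -3)
I(y) = -6 + (224 + y)*(451 + y) (I(y) = -6 + (y + 224)*(y + 451) = -6 + (224 + y)*(451 + y))
w(-462, 690)/I((-9 + W)²) = 690/(101018 + ((-9 - 3)²)² + 675*(-9 - 3)²) = 690/(101018 + ((-12)²)² + 675*(-12)²) = 690/(101018 + 144² + 675*144) = 690/(101018 + 20736 + 97200) = 690/218954 = 690*(1/218954) = 345/109477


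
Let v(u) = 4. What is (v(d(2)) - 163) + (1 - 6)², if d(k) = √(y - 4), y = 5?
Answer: -134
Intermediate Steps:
d(k) = 1 (d(k) = √(5 - 4) = √1 = 1)
(v(d(2)) - 163) + (1 - 6)² = (4 - 163) + (1 - 6)² = -159 + (-5)² = -159 + 25 = -134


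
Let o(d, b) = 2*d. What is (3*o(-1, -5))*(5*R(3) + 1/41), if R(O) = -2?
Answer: 2454/41 ≈ 59.854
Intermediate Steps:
(3*o(-1, -5))*(5*R(3) + 1/41) = (3*(2*(-1)))*(5*(-2) + 1/41) = (3*(-2))*(-10 + 1/41) = -6*(-409/41) = 2454/41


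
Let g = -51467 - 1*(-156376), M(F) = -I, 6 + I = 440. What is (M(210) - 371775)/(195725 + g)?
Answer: -372209/300634 ≈ -1.2381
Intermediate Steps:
I = 434 (I = -6 + 440 = 434)
M(F) = -434 (M(F) = -1*434 = -434)
g = 104909 (g = -51467 + 156376 = 104909)
(M(210) - 371775)/(195725 + g) = (-434 - 371775)/(195725 + 104909) = -372209/300634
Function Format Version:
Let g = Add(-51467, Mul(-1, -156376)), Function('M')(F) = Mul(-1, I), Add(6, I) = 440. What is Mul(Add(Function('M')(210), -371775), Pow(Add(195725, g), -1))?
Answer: Rational(-372209, 300634) ≈ -1.2381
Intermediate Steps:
I = 434 (I = Add(-6, 440) = 434)
Function('M')(F) = -434 (Function('M')(F) = Mul(-1, 434) = -434)
g = 104909 (g = Add(-51467, 156376) = 104909)
Mul(Add(Function('M')(210), -371775), Pow(Add(195725, g), -1)) = Mul(Add(-434, -371775), Pow(Add(195725, 104909), -1)) = Mul(-372209, Pow(300634, -1)) = Mul(-372209, Rational(1, 300634)) = Rational(-372209, 300634)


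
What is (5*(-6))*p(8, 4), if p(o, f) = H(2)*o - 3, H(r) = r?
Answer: -390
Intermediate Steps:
p(o, f) = -3 + 2*o (p(o, f) = 2*o - 3 = -3 + 2*o)
(5*(-6))*p(8, 4) = (5*(-6))*(-3 + 2*8) = -30*(-3 + 16) = -30*13 = -390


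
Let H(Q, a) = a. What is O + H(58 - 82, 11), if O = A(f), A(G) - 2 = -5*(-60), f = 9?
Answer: 313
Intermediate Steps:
A(G) = 302 (A(G) = 2 - 5*(-60) = 2 + 300 = 302)
O = 302
O + H(58 - 82, 11) = 302 + 11 = 313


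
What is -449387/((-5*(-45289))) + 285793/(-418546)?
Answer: -252805527187/94777648970 ≈ -2.6674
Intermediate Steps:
-449387/((-5*(-45289))) + 285793/(-418546) = -449387/226445 + 285793*(-1/418546) = -449387*1/226445 - 285793/418546 = -449387/226445 - 285793/418546 = -252805527187/94777648970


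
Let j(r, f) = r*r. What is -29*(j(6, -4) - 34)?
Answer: -58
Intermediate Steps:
j(r, f) = r**2
-29*(j(6, -4) - 34) = -29*(6**2 - 34) = -29*(36 - 34) = -29*2 = -58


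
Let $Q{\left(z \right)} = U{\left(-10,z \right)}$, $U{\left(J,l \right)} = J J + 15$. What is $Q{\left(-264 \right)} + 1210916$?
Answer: $1211031$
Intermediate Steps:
$U{\left(J,l \right)} = 15 + J^{2}$ ($U{\left(J,l \right)} = J^{2} + 15 = 15 + J^{2}$)
$Q{\left(z \right)} = 115$ ($Q{\left(z \right)} = 15 + \left(-10\right)^{2} = 15 + 100 = 115$)
$Q{\left(-264 \right)} + 1210916 = 115 + 1210916 = 1211031$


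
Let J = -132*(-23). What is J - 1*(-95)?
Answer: 3131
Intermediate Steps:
J = 3036
J - 1*(-95) = 3036 - 1*(-95) = 3036 + 95 = 3131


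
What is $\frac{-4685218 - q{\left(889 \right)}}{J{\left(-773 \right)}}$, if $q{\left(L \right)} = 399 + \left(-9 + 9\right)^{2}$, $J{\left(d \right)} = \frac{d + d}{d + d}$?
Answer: $-4685617$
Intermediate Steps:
$J{\left(d \right)} = 1$ ($J{\left(d \right)} = \frac{2 d}{2 d} = 2 d \frac{1}{2 d} = 1$)
$q{\left(L \right)} = 399$ ($q{\left(L \right)} = 399 + 0^{2} = 399 + 0 = 399$)
$\frac{-4685218 - q{\left(889 \right)}}{J{\left(-773 \right)}} = \frac{-4685218 - 399}{1} = \left(-4685218 - 399\right) 1 = \left(-4685617\right) 1 = -4685617$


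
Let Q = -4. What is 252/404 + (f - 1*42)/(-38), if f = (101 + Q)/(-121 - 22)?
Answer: 958745/548834 ≈ 1.7469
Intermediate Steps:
f = -97/143 (f = (101 - 4)/(-121 - 22) = 97/(-143) = 97*(-1/143) = -97/143 ≈ -0.67832)
252/404 + (f - 1*42)/(-38) = 252/404 + (-97/143 - 1*42)/(-38) = 252*(1/404) + (-97/143 - 42)*(-1/38) = 63/101 - 6103/143*(-1/38) = 63/101 + 6103/5434 = 958745/548834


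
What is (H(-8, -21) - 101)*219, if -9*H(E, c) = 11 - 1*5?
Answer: -22265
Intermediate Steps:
H(E, c) = -⅔ (H(E, c) = -(11 - 1*5)/9 = -(11 - 5)/9 = -⅑*6 = -⅔)
(H(-8, -21) - 101)*219 = (-⅔ - 101)*219 = -305/3*219 = -22265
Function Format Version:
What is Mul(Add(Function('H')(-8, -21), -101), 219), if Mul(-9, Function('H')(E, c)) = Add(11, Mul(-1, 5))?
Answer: -22265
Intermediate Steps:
Function('H')(E, c) = Rational(-2, 3) (Function('H')(E, c) = Mul(Rational(-1, 9), Add(11, Mul(-1, 5))) = Mul(Rational(-1, 9), Add(11, -5)) = Mul(Rational(-1, 9), 6) = Rational(-2, 3))
Mul(Add(Function('H')(-8, -21), -101), 219) = Mul(Add(Rational(-2, 3), -101), 219) = Mul(Rational(-305, 3), 219) = -22265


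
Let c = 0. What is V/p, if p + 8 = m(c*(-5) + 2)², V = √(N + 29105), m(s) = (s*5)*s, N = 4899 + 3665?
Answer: √37669/392 ≈ 0.49511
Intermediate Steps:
N = 8564
m(s) = 5*s² (m(s) = (5*s)*s = 5*s²)
V = √37669 (V = √(8564 + 29105) = √37669 ≈ 194.08)
p = 392 (p = -8 + (5*(0*(-5) + 2)²)² = -8 + (5*(0 + 2)²)² = -8 + (5*2²)² = -8 + (5*4)² = -8 + 20² = -8 + 400 = 392)
V/p = √37669/392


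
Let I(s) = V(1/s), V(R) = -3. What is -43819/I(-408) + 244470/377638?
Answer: 285318154/19533 ≈ 14607.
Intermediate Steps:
I(s) = -3
-43819/I(-408) + 244470/377638 = -43819/(-3) + 244470/377638 = -43819*(-⅓) + 244470*(1/377638) = 43819/3 + 4215/6511 = 285318154/19533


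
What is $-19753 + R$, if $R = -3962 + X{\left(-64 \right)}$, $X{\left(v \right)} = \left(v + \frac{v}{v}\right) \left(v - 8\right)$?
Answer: $-19179$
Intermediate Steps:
$X{\left(v \right)} = \left(1 + v\right) \left(-8 + v\right)$ ($X{\left(v \right)} = \left(v + 1\right) \left(-8 + v\right) = \left(1 + v\right) \left(-8 + v\right)$)
$R = 574$ ($R = -3962 - \left(-440 - 4096\right) = -3962 + \left(-8 + 4096 + 448\right) = -3962 + 4536 = 574$)
$-19753 + R = -19753 + 574 = -19179$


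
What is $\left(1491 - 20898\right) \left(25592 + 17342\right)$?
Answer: $-833220138$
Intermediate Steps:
$\left(1491 - 20898\right) \left(25592 + 17342\right) = \left(-19407\right) 42934 = -833220138$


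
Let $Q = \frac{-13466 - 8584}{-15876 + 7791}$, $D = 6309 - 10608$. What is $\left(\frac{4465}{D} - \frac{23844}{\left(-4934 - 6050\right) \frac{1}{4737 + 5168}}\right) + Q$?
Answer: $\frac{2792337047575}{129855594} \approx 21503.0$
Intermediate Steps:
$D = -4299$ ($D = 6309 - 10608 = -4299$)
$Q = \frac{30}{11}$ ($Q = - \frac{22050}{-8085} = \left(-22050\right) \left(- \frac{1}{8085}\right) = \frac{30}{11} \approx 2.7273$)
$\left(\frac{4465}{D} - \frac{23844}{\left(-4934 - 6050\right) \frac{1}{4737 + 5168}}\right) + Q = \left(\frac{4465}{-4299} - \frac{23844}{\left(-4934 - 6050\right) \frac{1}{4737 + 5168}}\right) + \frac{30}{11} = \left(4465 \left(- \frac{1}{4299}\right) - \frac{23844}{\left(-10984\right) \frac{1}{9905}}\right) + \frac{30}{11} = \left(- \frac{4465}{4299} - \frac{23844}{\left(-10984\right) \frac{1}{9905}}\right) + \frac{30}{11} = \left(- \frac{4465}{4299} - \frac{23844}{- \frac{10984}{9905}}\right) + \frac{30}{11} = \left(- \frac{4465}{4299} - - \frac{59043705}{2746}\right) + \frac{30}{11} = \left(- \frac{4465}{4299} + \frac{59043705}{2746}\right) + \frac{30}{11} = \frac{253816626905}{11805054} + \frac{30}{11} = \frac{2792337047575}{129855594}$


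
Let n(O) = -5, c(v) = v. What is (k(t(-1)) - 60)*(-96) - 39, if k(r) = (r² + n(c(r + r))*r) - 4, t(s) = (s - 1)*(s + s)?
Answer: 6489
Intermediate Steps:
t(s) = 2*s*(-1 + s) (t(s) = (-1 + s)*(2*s) = 2*s*(-1 + s))
k(r) = -4 + r² - 5*r (k(r) = (r² - 5*r) - 4 = -4 + r² - 5*r)
(k(t(-1)) - 60)*(-96) - 39 = ((-4 + (2*(-1)*(-1 - 1))² - 10*(-1)*(-1 - 1)) - 60)*(-96) - 39 = ((-4 + (2*(-1)*(-2))² - 10*(-1)*(-2)) - 60)*(-96) - 39 = ((-4 + 4² - 5*4) - 60)*(-96) - 39 = ((-4 + 16 - 20) - 60)*(-96) - 39 = (-8 - 60)*(-96) - 39 = -68*(-96) - 39 = 6528 - 39 = 6489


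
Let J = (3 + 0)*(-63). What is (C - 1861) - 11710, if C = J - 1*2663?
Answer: -16423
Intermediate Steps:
J = -189 (J = 3*(-63) = -189)
C = -2852 (C = -189 - 1*2663 = -189 - 2663 = -2852)
(C - 1861) - 11710 = (-2852 - 1861) - 11710 = -4713 - 11710 = -16423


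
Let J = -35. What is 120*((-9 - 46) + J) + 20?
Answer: -10780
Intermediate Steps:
120*((-9 - 46) + J) + 20 = 120*((-9 - 46) - 35) + 20 = 120*(-55 - 35) + 20 = 120*(-90) + 20 = -10800 + 20 = -10780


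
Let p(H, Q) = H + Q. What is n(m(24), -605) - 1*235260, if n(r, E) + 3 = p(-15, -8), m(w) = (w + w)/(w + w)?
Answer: -235286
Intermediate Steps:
m(w) = 1 (m(w) = (2*w)/((2*w)) = (2*w)*(1/(2*w)) = 1)
n(r, E) = -26 (n(r, E) = -3 + (-15 - 8) = -3 - 23 = -26)
n(m(24), -605) - 1*235260 = -26 - 1*235260 = -26 - 235260 = -235286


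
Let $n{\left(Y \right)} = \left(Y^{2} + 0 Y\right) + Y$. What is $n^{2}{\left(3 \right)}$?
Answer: $144$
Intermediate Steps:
$n{\left(Y \right)} = Y + Y^{2}$ ($n{\left(Y \right)} = \left(Y^{2} + 0\right) + Y = Y^{2} + Y = Y + Y^{2}$)
$n^{2}{\left(3 \right)} = \left(3 \left(1 + 3\right)\right)^{2} = \left(3 \cdot 4\right)^{2} = 12^{2} = 144$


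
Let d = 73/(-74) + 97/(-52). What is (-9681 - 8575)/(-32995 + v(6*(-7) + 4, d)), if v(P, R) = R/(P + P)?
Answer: 2669465344/4824655393 ≈ 0.55330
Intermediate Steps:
d = -5487/1924 (d = 73*(-1/74) + 97*(-1/52) = -73/74 - 97/52 = -5487/1924 ≈ -2.8519)
v(P, R) = R/(2*P) (v(P, R) = R/((2*P)) = (1/(2*P))*R = R/(2*P))
(-9681 - 8575)/(-32995 + v(6*(-7) + 4, d)) = (-9681 - 8575)/(-32995 + (1/2)*(-5487/1924)/(6*(-7) + 4)) = -18256/(-32995 + (1/2)*(-5487/1924)/(-42 + 4)) = -18256/(-32995 + (1/2)*(-5487/1924)/(-38)) = -18256/(-32995 + (1/2)*(-5487/1924)*(-1/38)) = -18256/(-32995 + 5487/146224) = -18256/(-4824655393/146224) = -18256*(-146224/4824655393) = 2669465344/4824655393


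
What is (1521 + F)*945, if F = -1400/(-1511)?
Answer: 2173151295/1511 ≈ 1.4382e+6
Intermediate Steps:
F = 1400/1511 (F = -1400*(-1/1511) = 1400/1511 ≈ 0.92654)
(1521 + F)*945 = (1521 + 1400/1511)*945 = (2299631/1511)*945 = 2173151295/1511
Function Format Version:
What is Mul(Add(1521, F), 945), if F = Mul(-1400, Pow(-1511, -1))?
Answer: Rational(2173151295, 1511) ≈ 1.4382e+6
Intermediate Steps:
F = Rational(1400, 1511) (F = Mul(-1400, Rational(-1, 1511)) = Rational(1400, 1511) ≈ 0.92654)
Mul(Add(1521, F), 945) = Mul(Add(1521, Rational(1400, 1511)), 945) = Mul(Rational(2299631, 1511), 945) = Rational(2173151295, 1511)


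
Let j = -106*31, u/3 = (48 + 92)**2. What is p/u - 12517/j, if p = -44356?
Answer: 73780723/24152100 ≈ 3.0548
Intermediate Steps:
u = 58800 (u = 3*(48 + 92)**2 = 3*140**2 = 3*19600 = 58800)
j = -3286
p/u - 12517/j = -44356/58800 - 12517/(-3286) = -44356*1/58800 - 12517*(-1/3286) = -11089/14700 + 12517/3286 = 73780723/24152100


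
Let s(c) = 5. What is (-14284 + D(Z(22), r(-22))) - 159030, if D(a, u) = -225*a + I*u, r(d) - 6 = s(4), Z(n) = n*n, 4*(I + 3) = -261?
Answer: -1131859/4 ≈ -2.8297e+5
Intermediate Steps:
I = -273/4 (I = -3 + (1/4)*(-261) = -3 - 261/4 = -273/4 ≈ -68.250)
Z(n) = n**2
r(d) = 11 (r(d) = 6 + 5 = 11)
D(a, u) = -225*a - 273*u/4
(-14284 + D(Z(22), r(-22))) - 159030 = (-14284 + (-225*22**2 - 273/4*11)) - 159030 = (-14284 + (-225*484 - 3003/4)) - 159030 = (-14284 + (-108900 - 3003/4)) - 159030 = (-14284 - 438603/4) - 159030 = -495739/4 - 159030 = -1131859/4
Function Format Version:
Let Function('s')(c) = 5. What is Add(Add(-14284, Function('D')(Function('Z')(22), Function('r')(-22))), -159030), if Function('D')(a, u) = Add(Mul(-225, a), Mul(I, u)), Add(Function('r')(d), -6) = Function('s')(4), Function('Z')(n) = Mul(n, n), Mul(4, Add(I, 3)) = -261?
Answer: Rational(-1131859, 4) ≈ -2.8297e+5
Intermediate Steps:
I = Rational(-273, 4) (I = Add(-3, Mul(Rational(1, 4), -261)) = Add(-3, Rational(-261, 4)) = Rational(-273, 4) ≈ -68.250)
Function('Z')(n) = Pow(n, 2)
Function('r')(d) = 11 (Function('r')(d) = Add(6, 5) = 11)
Function('D')(a, u) = Add(Mul(-225, a), Mul(Rational(-273, 4), u))
Add(Add(-14284, Function('D')(Function('Z')(22), Function('r')(-22))), -159030) = Add(Add(-14284, Add(Mul(-225, Pow(22, 2)), Mul(Rational(-273, 4), 11))), -159030) = Add(Add(-14284, Add(Mul(-225, 484), Rational(-3003, 4))), -159030) = Add(Add(-14284, Add(-108900, Rational(-3003, 4))), -159030) = Add(Add(-14284, Rational(-438603, 4)), -159030) = Add(Rational(-495739, 4), -159030) = Rational(-1131859, 4)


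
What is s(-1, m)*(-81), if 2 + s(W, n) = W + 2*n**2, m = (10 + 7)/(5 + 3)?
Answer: -15633/32 ≈ -488.53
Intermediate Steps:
m = 17/8 ≈ 2.1250
s(W, n) = -2 + W + 2*n**2 (s(W, n) = -2 + (W + 2*n**2) = -2 + W + 2*n**2)
s(-1, m)*(-81) = (-2 - 1 + 2*(17/8)**2)*(-81) = (-2 - 1 + 2*(289/64))*(-81) = (-2 - 1 + 289/32)*(-81) = (193/32)*(-81) = -15633/32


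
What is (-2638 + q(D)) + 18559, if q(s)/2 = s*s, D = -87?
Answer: 31059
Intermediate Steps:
q(s) = 2*s**2 (q(s) = 2*(s*s) = 2*s**2)
(-2638 + q(D)) + 18559 = (-2638 + 2*(-87)**2) + 18559 = (-2638 + 2*7569) + 18559 = (-2638 + 15138) + 18559 = 12500 + 18559 = 31059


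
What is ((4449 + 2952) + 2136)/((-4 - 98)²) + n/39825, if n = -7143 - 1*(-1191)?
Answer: 40739/53100 ≈ 0.76721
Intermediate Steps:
n = -5952 (n = -7143 + 1191 = -5952)
((4449 + 2952) + 2136)/((-4 - 98)²) + n/39825 = ((4449 + 2952) + 2136)/((-4 - 98)²) - 5952/39825 = (7401 + 2136)/((-102)²) - 5952*1/39825 = 9537/10404 - 1984/13275 = 9537*(1/10404) - 1984/13275 = 11/12 - 1984/13275 = 40739/53100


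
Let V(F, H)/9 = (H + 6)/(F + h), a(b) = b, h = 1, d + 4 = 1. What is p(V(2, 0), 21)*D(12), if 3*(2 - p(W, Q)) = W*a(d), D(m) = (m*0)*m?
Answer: 0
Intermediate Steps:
d = -3 (d = -4 + 1 = -3)
D(m) = 0 (D(m) = 0*m = 0)
V(F, H) = 9*(6 + H)/(1 + F) (V(F, H) = 9*((H + 6)/(F + 1)) = 9*((6 + H)/(1 + F)) = 9*(6 + H)/(1 + F))
p(W, Q) = 2 + W (p(W, Q) = 2 - W*(-3)/3 = 2 - (-1)*W = 2 + W)
p(V(2, 0), 21)*D(12) = (2 + 9*(6 + 0)/(1 + 2))*0 = (2 + 9*6/3)*0 = (2 + 9*(⅓)*6)*0 = (2 + 18)*0 = 20*0 = 0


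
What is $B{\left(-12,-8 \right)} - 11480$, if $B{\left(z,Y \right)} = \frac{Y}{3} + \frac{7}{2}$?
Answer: $- \frac{68875}{6} \approx -11479.0$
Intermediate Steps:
$B{\left(z,Y \right)} = \frac{7}{2} + \frac{Y}{3}$ ($B{\left(z,Y \right)} = Y \frac{1}{3} + 7 \cdot \frac{1}{2} = \frac{Y}{3} + \frac{7}{2} = \frac{7}{2} + \frac{Y}{3}$)
$B{\left(-12,-8 \right)} - 11480 = \left(\frac{7}{2} + \frac{1}{3} \left(-8\right)\right) - 11480 = \left(\frac{7}{2} - \frac{8}{3}\right) - 11480 = \frac{5}{6} - 11480 = - \frac{68875}{6}$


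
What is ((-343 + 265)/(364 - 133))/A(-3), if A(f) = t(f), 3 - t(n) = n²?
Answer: 13/231 ≈ 0.056277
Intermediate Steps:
t(n) = 3 - n²
A(f) = 3 - f²
((-343 + 265)/(364 - 133))/A(-3) = ((-343 + 265)/(364 - 133))/(3 - 1*(-3)²) = (-78/231)/(3 - 1*9) = (-78*1/231)/(3 - 9) = -26/77/(-6) = -26/77*(-⅙) = 13/231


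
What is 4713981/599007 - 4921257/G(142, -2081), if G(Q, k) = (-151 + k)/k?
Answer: -681611280080903/148553736 ≈ -4.5883e+6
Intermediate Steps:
G(Q, k) = (-151 + k)/k
4713981/599007 - 4921257/G(142, -2081) = 4713981/599007 - 4921257*(-2081/(-151 - 2081)) = 4713981*(1/599007) - 4921257/((-1/2081*(-2232))) = 1571327/199669 - 4921257/2232/2081 = 1571327/199669 - 4921257*2081/2232 = 1571327/199669 - 3413711939/744 = -681611280080903/148553736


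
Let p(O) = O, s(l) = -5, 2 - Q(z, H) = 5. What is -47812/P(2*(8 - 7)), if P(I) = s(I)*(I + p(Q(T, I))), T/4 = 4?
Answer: -47812/5 ≈ -9562.4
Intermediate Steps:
T = 16 (T = 4*4 = 16)
Q(z, H) = -3 (Q(z, H) = 2 - 1*5 = 2 - 5 = -3)
P(I) = 15 - 5*I (P(I) = -5*(I - 3) = -5*(-3 + I) = 15 - 5*I)
-47812/P(2*(8 - 7)) = -47812/(15 - 10*(8 - 7)) = -47812/(15 - 10) = -47812/5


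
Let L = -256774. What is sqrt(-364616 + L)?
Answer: I*sqrt(621390) ≈ 788.28*I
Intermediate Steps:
sqrt(-364616 + L) = sqrt(-364616 - 256774) = sqrt(-621390) = I*sqrt(621390)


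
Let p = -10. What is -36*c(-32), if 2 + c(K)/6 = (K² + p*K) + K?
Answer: -282960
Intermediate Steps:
c(K) = -12 - 54*K + 6*K² (c(K) = -12 + 6*((K² - 10*K) + K) = -12 + 6*(K² - 9*K) = -12 + (-54*K + 6*K²) = -12 - 54*K + 6*K²)
-36*c(-32) = -36*(-12 - 54*(-32) + 6*(-32)²) = -36*(-12 + 1728 + 6*1024) = -36*(-12 + 1728 + 6144) = -36*7860 = -282960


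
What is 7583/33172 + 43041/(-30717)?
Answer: -398276347/339648108 ≈ -1.1726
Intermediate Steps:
7583/33172 + 43041/(-30717) = 7583*(1/33172) + 43041*(-1/30717) = 7583/33172 - 14347/10239 = -398276347/339648108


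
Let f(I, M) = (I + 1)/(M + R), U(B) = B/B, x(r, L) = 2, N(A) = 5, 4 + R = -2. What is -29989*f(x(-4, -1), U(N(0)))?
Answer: 89967/5 ≈ 17993.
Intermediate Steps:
R = -6 (R = -4 - 2 = -6)
U(B) = 1
f(I, M) = (1 + I)/(-6 + M) (f(I, M) = (I + 1)/(M - 6) = (1 + I)/(-6 + M))
-29989*f(x(-4, -1), U(N(0))) = -29989*(1 + 2)/(-6 + 1) = -29989*3/(-5) = -(-29989)*3/5 = -29989*(-3/5) = 89967/5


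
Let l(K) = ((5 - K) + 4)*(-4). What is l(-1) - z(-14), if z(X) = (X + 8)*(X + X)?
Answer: -208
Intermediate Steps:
z(X) = 2*X*(8 + X) (z(X) = (8 + X)*(2*X) = 2*X*(8 + X))
l(K) = -36 + 4*K (l(K) = (9 - K)*(-4) = -36 + 4*K)
l(-1) - z(-14) = (-36 + 4*(-1)) - 2*(-14)*(8 - 14) = (-36 - 4) - 2*(-14)*(-6) = -40 - 1*168 = -40 - 168 = -208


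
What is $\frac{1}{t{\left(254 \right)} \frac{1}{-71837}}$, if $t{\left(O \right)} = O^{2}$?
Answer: $- \frac{71837}{64516} \approx -1.1135$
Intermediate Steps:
$\frac{1}{t{\left(254 \right)} \frac{1}{-71837}} = \frac{1}{254^{2} \frac{1}{-71837}} = \frac{1}{64516 \left(- \frac{1}{71837}\right)} = \frac{1}{- \frac{64516}{71837}} = - \frac{71837}{64516}$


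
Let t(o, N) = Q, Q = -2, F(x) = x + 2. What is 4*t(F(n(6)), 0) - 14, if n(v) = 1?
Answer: -22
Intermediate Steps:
F(x) = 2 + x
t(o, N) = -2
4*t(F(n(6)), 0) - 14 = 4*(-2) - 14 = -8 - 14 = -22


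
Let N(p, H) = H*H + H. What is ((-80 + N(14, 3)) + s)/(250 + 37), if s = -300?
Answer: -368/287 ≈ -1.2822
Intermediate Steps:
N(p, H) = H + H² (N(p, H) = H² + H = H + H²)
((-80 + N(14, 3)) + s)/(250 + 37) = ((-80 + 3*(1 + 3)) - 300)/(250 + 37) = ((-80 + 3*4) - 300)/287 = ((-80 + 12) - 300)*(1/287) = (-68 - 300)*(1/287) = -368*1/287 = -368/287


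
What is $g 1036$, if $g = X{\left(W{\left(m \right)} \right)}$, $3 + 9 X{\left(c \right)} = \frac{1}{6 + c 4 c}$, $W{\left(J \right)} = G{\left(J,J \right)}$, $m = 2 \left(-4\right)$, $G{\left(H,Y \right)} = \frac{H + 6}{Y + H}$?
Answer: $- \frac{284900}{873} \approx -326.35$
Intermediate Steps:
$G{\left(H,Y \right)} = \frac{6 + H}{H + Y}$
$m = -8$
$W{\left(J \right)} = \frac{6 + J}{2 J}$ ($W{\left(J \right)} = \frac{6 + J}{J + J} = \frac{6 + J}{2 J}$)
$X{\left(c \right)} = - \frac{1}{3} + \frac{1}{9 \left(6 + 4 c^{2}\right)}$ ($X{\left(c \right)} = - \frac{1}{3} + \frac{1}{9 \left(6 + c 4 c\right)} = - \frac{1}{3} + \frac{1}{9 \left(6 + 4 c c\right)} = - \frac{1}{3} + \frac{1}{9 \left(6 + 4 c^{2}\right)}$)
$g = - \frac{275}{873}$ ($g = \frac{-17 - 12 \left(\frac{6 - 8}{2 \left(-8\right)}\right)^{2}}{18 \left(3 + 2 \left(\frac{6 - 8}{2 \left(-8\right)}\right)^{2}\right)} = \frac{-17 - 12 \left(\frac{1}{2} \left(- \frac{1}{8}\right) \left(-2\right)\right)^{2}}{18 \left(3 + 2 \left(\frac{1}{2} \left(- \frac{1}{8}\right) \left(-2\right)\right)^{2}\right)} = \frac{-17 - \frac{12}{64}}{18 \left(3 + \frac{2}{64}\right)} = \frac{-17 - \frac{3}{16}}{18 \left(3 + 2 \cdot \frac{1}{64}\right)} = \frac{-17 - \frac{3}{16}}{18 \left(3 + \frac{1}{32}\right)} = \frac{1}{18} \frac{1}{\frac{97}{32}} \left(- \frac{275}{16}\right) = \frac{1}{18} \cdot \frac{32}{97} \left(- \frac{275}{16}\right) = - \frac{275}{873} \approx -0.31501$)
$g 1036 = \left(- \frac{275}{873}\right) 1036 = - \frac{284900}{873}$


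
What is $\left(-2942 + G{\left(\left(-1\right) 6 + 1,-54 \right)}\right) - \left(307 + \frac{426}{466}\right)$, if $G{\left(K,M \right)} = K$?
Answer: $- \frac{758395}{233} \approx -3254.9$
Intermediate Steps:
$\left(-2942 + G{\left(\left(-1\right) 6 + 1,-54 \right)}\right) - \left(307 + \frac{426}{466}\right) = \left(-2942 + \left(\left(-1\right) 6 + 1\right)\right) - \left(307 + \frac{426}{466}\right) = \left(-2942 + \left(-6 + 1\right)\right) - \frac{71744}{233} = \left(-2942 - 5\right) - \frac{71744}{233} = -2947 - \frac{71744}{233} = - \frac{758395}{233}$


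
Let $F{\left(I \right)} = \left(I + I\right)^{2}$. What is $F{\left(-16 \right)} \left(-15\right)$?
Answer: $-15360$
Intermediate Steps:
$F{\left(I \right)} = 4 I^{2}$ ($F{\left(I \right)} = \left(2 I\right)^{2} = 4 I^{2}$)
$F{\left(-16 \right)} \left(-15\right) = 4 \left(-16\right)^{2} \left(-15\right) = 4 \cdot 256 \left(-15\right) = 1024 \left(-15\right) = -15360$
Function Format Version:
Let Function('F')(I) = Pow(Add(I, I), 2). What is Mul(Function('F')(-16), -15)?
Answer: -15360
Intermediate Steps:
Function('F')(I) = Mul(4, Pow(I, 2)) (Function('F')(I) = Pow(Mul(2, I), 2) = Mul(4, Pow(I, 2)))
Mul(Function('F')(-16), -15) = Mul(Mul(4, Pow(-16, 2)), -15) = Mul(Mul(4, 256), -15) = Mul(1024, -15) = -15360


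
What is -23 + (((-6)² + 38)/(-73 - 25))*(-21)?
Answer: -50/7 ≈ -7.1429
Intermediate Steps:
-23 + (((-6)² + 38)/(-73 - 25))*(-21) = -23 + ((36 + 38)/(-98))*(-21) = -23 + (74*(-1/98))*(-21) = -23 - 37/49*(-21) = -23 + 111/7 = -50/7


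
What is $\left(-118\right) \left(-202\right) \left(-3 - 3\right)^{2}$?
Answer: $858096$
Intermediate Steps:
$\left(-118\right) \left(-202\right) \left(-3 - 3\right)^{2} = 23836 \left(-6\right)^{2} = 23836 \cdot 36 = 858096$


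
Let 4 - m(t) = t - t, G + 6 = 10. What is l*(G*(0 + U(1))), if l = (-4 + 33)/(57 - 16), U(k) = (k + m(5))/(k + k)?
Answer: 290/41 ≈ 7.0732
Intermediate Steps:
G = 4 (G = -6 + 10 = 4)
m(t) = 4 (m(t) = 4 - (t - t) = 4 - 1*0 = 4 + 0 = 4)
U(k) = (4 + k)/(2*k) (U(k) = (k + 4)/(k + k) = (4 + k)/((2*k)) = (4 + k)*(1/(2*k)) = (4 + k)/(2*k))
l = 29/41 ≈ 0.70732
l*(G*(0 + U(1))) = 29*(4*(0 + (½)*(4 + 1)/1))/41 = 29*(4*(0 + (½)*1*5))/41 = 29*(4*(0 + 5/2))/41 = 29*(4*(5/2))/41 = (29/41)*10 = 290/41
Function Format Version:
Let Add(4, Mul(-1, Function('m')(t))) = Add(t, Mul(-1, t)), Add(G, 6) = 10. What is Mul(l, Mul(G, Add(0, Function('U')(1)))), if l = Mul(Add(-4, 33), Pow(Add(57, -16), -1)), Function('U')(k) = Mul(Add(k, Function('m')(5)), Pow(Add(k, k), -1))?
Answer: Rational(290, 41) ≈ 7.0732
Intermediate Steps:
G = 4 (G = Add(-6, 10) = 4)
Function('m')(t) = 4 (Function('m')(t) = Add(4, Mul(-1, Add(t, Mul(-1, t)))) = Add(4, Mul(-1, 0)) = Add(4, 0) = 4)
Function('U')(k) = Mul(Rational(1, 2), Pow(k, -1), Add(4, k)) (Function('U')(k) = Mul(Add(k, 4), Pow(Add(k, k), -1)) = Mul(Add(4, k), Pow(Mul(2, k), -1)) = Mul(Add(4, k), Mul(Rational(1, 2), Pow(k, -1))) = Mul(Rational(1, 2), Pow(k, -1), Add(4, k)))
l = Rational(29, 41) (l = Mul(29, Pow(41, -1)) = Mul(29, Rational(1, 41)) = Rational(29, 41) ≈ 0.70732)
Mul(l, Mul(G, Add(0, Function('U')(1)))) = Mul(Rational(29, 41), Mul(4, Add(0, Mul(Rational(1, 2), Pow(1, -1), Add(4, 1))))) = Mul(Rational(29, 41), Mul(4, Add(0, Mul(Rational(1, 2), 1, 5)))) = Mul(Rational(29, 41), Mul(4, Add(0, Rational(5, 2)))) = Mul(Rational(29, 41), Mul(4, Rational(5, 2))) = Mul(Rational(29, 41), 10) = Rational(290, 41)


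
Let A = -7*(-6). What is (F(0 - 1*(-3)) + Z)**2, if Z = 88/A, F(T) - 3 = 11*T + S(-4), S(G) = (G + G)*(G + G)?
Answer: 4596736/441 ≈ 10423.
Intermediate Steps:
A = 42
S(G) = 4*G**2 (S(G) = (2*G)*(2*G) = 4*G**2)
F(T) = 67 + 11*T (F(T) = 3 + (11*T + 4*(-4)**2) = 3 + (11*T + 4*16) = 3 + (11*T + 64) = 3 + (64 + 11*T) = 67 + 11*T)
Z = 44/21 (Z = 88/42 = 88*(1/42) = 44/21 ≈ 2.0952)
(F(0 - 1*(-3)) + Z)**2 = ((67 + 11*(0 - 1*(-3))) + 44/21)**2 = ((67 + 11*(0 + 3)) + 44/21)**2 = ((67 + 11*3) + 44/21)**2 = ((67 + 33) + 44/21)**2 = (100 + 44/21)**2 = (2144/21)**2 = 4596736/441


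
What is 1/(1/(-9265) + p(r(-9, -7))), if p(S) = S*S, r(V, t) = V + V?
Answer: 9265/3001859 ≈ 0.0030864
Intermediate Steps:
r(V, t) = 2*V
p(S) = S²
1/(1/(-9265) + p(r(-9, -7))) = 1/(1/(-9265) + (2*(-9))²) = 1/(-1/9265 + (-18)²) = 1/(-1/9265 + 324) = 1/(3001859/9265) = 9265/3001859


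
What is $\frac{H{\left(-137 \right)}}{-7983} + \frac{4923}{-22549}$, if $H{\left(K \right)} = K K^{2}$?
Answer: $\frac{57942138488}{180008667} \approx 321.89$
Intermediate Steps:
$H{\left(K \right)} = K^{3}$
$\frac{H{\left(-137 \right)}}{-7983} + \frac{4923}{-22549} = \frac{\left(-137\right)^{3}}{-7983} + \frac{4923}{-22549} = \left(-2571353\right) \left(- \frac{1}{7983}\right) + 4923 \left(- \frac{1}{22549}\right) = \frac{2571353}{7983} - \frac{4923}{22549} = \frac{57942138488}{180008667}$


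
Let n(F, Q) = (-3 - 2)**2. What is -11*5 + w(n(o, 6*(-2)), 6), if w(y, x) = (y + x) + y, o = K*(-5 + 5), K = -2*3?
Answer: 1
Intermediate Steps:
K = -6
o = 0 (o = -6*(-5 + 5) = -6*0 = 0)
n(F, Q) = 25 (n(F, Q) = (-5)**2 = 25)
w(y, x) = x + 2*y (w(y, x) = (x + y) + y = x + 2*y)
-11*5 + w(n(o, 6*(-2)), 6) = -11*5 + (6 + 2*25) = -55 + (6 + 50) = -55 + 56 = 1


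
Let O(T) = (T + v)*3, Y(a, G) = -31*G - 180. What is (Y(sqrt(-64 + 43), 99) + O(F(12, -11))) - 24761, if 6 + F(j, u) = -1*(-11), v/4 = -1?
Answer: -28007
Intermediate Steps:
v = -4 (v = 4*(-1) = -4)
F(j, u) = 5 (F(j, u) = -6 - 1*(-11) = -6 + 11 = 5)
Y(a, G) = -180 - 31*G
O(T) = -12 + 3*T (O(T) = (T - 4)*3 = (-4 + T)*3 = -12 + 3*T)
(Y(sqrt(-64 + 43), 99) + O(F(12, -11))) - 24761 = ((-180 - 31*99) + (-12 + 3*5)) - 24761 = ((-180 - 3069) + (-12 + 15)) - 24761 = (-3249 + 3) - 24761 = -3246 - 24761 = -28007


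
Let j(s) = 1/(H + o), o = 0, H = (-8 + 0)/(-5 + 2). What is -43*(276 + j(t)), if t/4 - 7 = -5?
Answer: -95073/8 ≈ -11884.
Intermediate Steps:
t = 8 (t = 28 + 4*(-5) = 28 - 20 = 8)
H = 8/3 (H = -8/(-3) = -8*(-1/3) = 8/3 ≈ 2.6667)
j(s) = 3/8 (j(s) = 1/(8/3 + 0) = 1/(8/3) = 3/8)
-43*(276 + j(t)) = -43*(276 + 3/8) = -43*2211/8 = -95073/8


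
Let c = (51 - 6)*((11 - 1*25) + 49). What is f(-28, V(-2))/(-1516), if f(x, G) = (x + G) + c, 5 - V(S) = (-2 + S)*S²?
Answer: -392/379 ≈ -1.0343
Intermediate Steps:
V(S) = 5 - S²*(-2 + S) (V(S) = 5 - (-2 + S)*S² = 5 - S²*(-2 + S))
c = 1575 (c = 45*((11 - 25) + 49) = 45*(-14 + 49) = 45*35 = 1575)
f(x, G) = 1575 + G + x (f(x, G) = (x + G) + 1575 = (G + x) + 1575 = 1575 + G + x)
f(-28, V(-2))/(-1516) = (1575 + (5 - 1*(-2)³ + 2*(-2)²) - 28)/(-1516) = (1575 + (5 - 1*(-8) + 2*4) - 28)*(-1/1516) = (1575 + (5 + 8 + 8) - 28)*(-1/1516) = (1575 + 21 - 28)*(-1/1516) = 1568*(-1/1516) = -392/379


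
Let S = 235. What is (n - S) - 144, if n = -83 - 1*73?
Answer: -535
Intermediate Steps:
n = -156 (n = -83 - 73 = -156)
(n - S) - 144 = (-156 - 1*235) - 144 = (-156 - 235) - 144 = -391 - 144 = -535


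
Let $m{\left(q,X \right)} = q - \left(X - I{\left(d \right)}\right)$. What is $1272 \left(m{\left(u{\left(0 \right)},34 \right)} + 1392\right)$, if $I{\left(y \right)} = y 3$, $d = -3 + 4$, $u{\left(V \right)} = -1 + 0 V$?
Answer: $1729920$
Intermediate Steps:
$u{\left(V \right)} = -1$ ($u{\left(V \right)} = -1 + 0 = -1$)
$d = 1$
$I{\left(y \right)} = 3 y$
$m{\left(q,X \right)} = 3 + q - X$ ($m{\left(q,X \right)} = q - \left(-3 + X\right) = 3 + q - X$)
$1272 \left(m{\left(u{\left(0 \right)},34 \right)} + 1392\right) = 1272 \left(\left(3 - 1 - 34\right) + 1392\right) = 1272 \left(-32 + 1392\right) = 1272 \cdot 1360 = 1729920$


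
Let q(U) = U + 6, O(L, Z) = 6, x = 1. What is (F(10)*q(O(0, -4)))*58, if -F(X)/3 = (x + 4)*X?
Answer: -104400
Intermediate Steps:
F(X) = -15*X (F(X) = -3*(1 + 4)*X = -15*X)
q(U) = 6 + U
(F(10)*q(O(0, -4)))*58 = ((-15*10)*(6 + 6))*58 = -150*12*58 = -1800*58 = -104400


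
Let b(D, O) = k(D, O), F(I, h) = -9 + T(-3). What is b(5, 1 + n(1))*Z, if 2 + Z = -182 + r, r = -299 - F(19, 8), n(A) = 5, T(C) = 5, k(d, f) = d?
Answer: -2395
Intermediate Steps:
F(I, h) = -4 (F(I, h) = -9 + 5 = -4)
r = -295 (r = -299 - 1*(-4) = -299 + 4 = -295)
b(D, O) = D
Z = -479 (Z = -2 + (-182 - 295) = -2 - 477 = -479)
b(5, 1 + n(1))*Z = 5*(-479) = -2395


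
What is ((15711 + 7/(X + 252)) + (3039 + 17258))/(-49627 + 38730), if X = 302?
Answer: -19948439/6036938 ≈ -3.3044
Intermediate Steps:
((15711 + 7/(X + 252)) + (3039 + 17258))/(-49627 + 38730) = ((15711 + 7/(302 + 252)) + (3039 + 17258))/(-49627 + 38730) = ((15711 + 7/554) + 20297)/(-10897) = ((15711 + 7*(1/554)) + 20297)*(-1/10897) = ((15711 + 7/554) + 20297)*(-1/10897) = (8703901/554 + 20297)*(-1/10897) = (19948439/554)*(-1/10897) = -19948439/6036938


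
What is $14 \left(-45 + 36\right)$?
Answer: $-126$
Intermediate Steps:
$14 \left(-45 + 36\right) = 14 \left(-9\right) = -126$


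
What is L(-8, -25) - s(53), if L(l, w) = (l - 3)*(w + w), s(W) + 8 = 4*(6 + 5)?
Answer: 514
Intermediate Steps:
s(W) = 36 (s(W) = -8 + 4*(6 + 5) = -8 + 4*11 = -8 + 44 = 36)
L(l, w) = 2*w*(-3 + l) (L(l, w) = (-3 + l)*(2*w) = 2*w*(-3 + l))
L(-8, -25) - s(53) = 2*(-25)*(-3 - 8) - 1*36 = 2*(-25)*(-11) - 36 = 550 - 36 = 514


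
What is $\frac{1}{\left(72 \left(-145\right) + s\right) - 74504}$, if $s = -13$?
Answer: $- \frac{1}{84957} \approx -1.1771 \cdot 10^{-5}$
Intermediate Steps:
$\frac{1}{\left(72 \left(-145\right) + s\right) - 74504} = \frac{1}{\left(72 \left(-145\right) - 13\right) - 74504} = \frac{1}{\left(-10440 - 13\right) - 74504} = \frac{1}{-10453 - 74504} = \frac{1}{-84957} = - \frac{1}{84957}$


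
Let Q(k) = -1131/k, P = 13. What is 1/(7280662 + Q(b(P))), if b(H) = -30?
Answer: 10/72806997 ≈ 1.3735e-7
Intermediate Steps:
1/(7280662 + Q(b(P))) = 1/(7280662 - 1131/(-30)) = 1/(7280662 - 1131*(-1/30)) = 1/(7280662 + 377/10) = 1/(72806997/10) = 10/72806997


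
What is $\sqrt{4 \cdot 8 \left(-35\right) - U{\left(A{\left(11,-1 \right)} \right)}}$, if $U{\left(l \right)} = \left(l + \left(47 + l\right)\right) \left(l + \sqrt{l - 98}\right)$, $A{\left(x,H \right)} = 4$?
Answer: $\sqrt{-1340 - 55 i \sqrt{94}} \approx 7.1485 - 37.297 i$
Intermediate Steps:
$U{\left(l \right)} = \left(47 + 2 l\right) \left(l + \sqrt{-98 + l}\right)$
$\sqrt{4 \cdot 8 \left(-35\right) - U{\left(A{\left(11,-1 \right)} \right)}} = \sqrt{4 \cdot 8 \left(-35\right) - \left(2 \cdot 4^{2} + 47 \cdot 4 + 47 \sqrt{-98 + 4} + 2 \cdot 4 \sqrt{-98 + 4}\right)} = \sqrt{32 \left(-35\right) - \left(2 \cdot 16 + 188 + 47 \sqrt{-94} + 2 \cdot 4 \sqrt{-94}\right)} = \sqrt{-1120 - \left(32 + 188 + 47 i \sqrt{94} + 2 \cdot 4 i \sqrt{94}\right)} = \sqrt{-1120 - \left(32 + 188 + 47 i \sqrt{94} + 8 i \sqrt{94}\right)} = \sqrt{-1120 - \left(220 + 55 i \sqrt{94}\right)} = \sqrt{-1340 - 55 i \sqrt{94}}$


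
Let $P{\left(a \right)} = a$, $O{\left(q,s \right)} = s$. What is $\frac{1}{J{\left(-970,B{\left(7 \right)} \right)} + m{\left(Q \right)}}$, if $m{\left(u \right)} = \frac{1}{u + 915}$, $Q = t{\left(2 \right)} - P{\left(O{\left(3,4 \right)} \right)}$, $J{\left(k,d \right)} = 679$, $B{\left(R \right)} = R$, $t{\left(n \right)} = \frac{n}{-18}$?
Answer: $\frac{8198}{5566451} \approx 0.0014728$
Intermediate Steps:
$t{\left(n \right)} = - \frac{n}{18}$ ($t{\left(n \right)} = n \left(- \frac{1}{18}\right) = - \frac{n}{18}$)
$Q = - \frac{37}{9}$ ($Q = \left(- \frac{1}{18}\right) 2 - 4 = - \frac{1}{9} - 4 = - \frac{37}{9} \approx -4.1111$)
$m{\left(u \right)} = \frac{1}{915 + u}$
$\frac{1}{J{\left(-970,B{\left(7 \right)} \right)} + m{\left(Q \right)}} = \frac{1}{679 + \frac{1}{915 - \frac{37}{9}}} = \frac{1}{679 + \frac{1}{\frac{8198}{9}}} = \frac{1}{679 + \frac{9}{8198}} = \frac{1}{\frac{5566451}{8198}} = \frac{8198}{5566451}$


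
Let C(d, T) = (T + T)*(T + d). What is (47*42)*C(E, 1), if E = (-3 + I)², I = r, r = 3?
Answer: 3948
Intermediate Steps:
I = 3
E = 0 (E = (-3 + 3)² = 0² = 0)
C(d, T) = 2*T*(T + d) (C(d, T) = (2*T)*(T + d) = 2*T*(T + d))
(47*42)*C(E, 1) = (47*42)*(2*1*(1 + 0)) = 1974*(2*1*1) = 1974*2 = 3948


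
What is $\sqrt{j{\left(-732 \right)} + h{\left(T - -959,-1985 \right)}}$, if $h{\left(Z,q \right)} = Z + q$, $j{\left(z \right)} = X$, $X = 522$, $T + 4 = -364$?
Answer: $2 i \sqrt{218} \approx 29.53 i$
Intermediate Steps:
$T = -368$ ($T = -4 - 364 = -368$)
$j{\left(z \right)} = 522$
$\sqrt{j{\left(-732 \right)} + h{\left(T - -959,-1985 \right)}} = \sqrt{522 - 1394} = \sqrt{-872} = 2 i \sqrt{218}$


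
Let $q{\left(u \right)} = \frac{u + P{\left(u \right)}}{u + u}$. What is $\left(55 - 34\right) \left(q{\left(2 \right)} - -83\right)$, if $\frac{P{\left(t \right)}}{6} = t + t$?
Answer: $\frac{3759}{2} \approx 1879.5$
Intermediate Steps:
$P{\left(t \right)} = 12 t$ ($P{\left(t \right)} = 6 \left(t + t\right) = 6 \cdot 2 t = 12 t$)
$q{\left(u \right)} = \frac{13}{2}$ ($q{\left(u \right)} = \frac{u + 12 u}{u + u} = \frac{13 u}{2 u} = 13 u \frac{1}{2 u} = \frac{13}{2}$)
$\left(55 - 34\right) \left(q{\left(2 \right)} - -83\right) = \left(55 - 34\right) \left(\frac{13}{2} - -83\right) = 21 \left(\frac{13}{2} + 83\right) = 21 \cdot \frac{179}{2} = \frac{3759}{2}$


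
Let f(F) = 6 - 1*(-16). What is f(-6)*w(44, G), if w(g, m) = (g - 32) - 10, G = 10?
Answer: 44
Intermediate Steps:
w(g, m) = -42 + g (w(g, m) = (-32 + g) - 10 = -42 + g)
f(F) = 22 (f(F) = 6 + 16 = 22)
f(-6)*w(44, G) = 22*(-42 + 44) = 22*2 = 44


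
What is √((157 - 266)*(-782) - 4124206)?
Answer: 2*I*√1009742 ≈ 2009.7*I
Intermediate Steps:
√((157 - 266)*(-782) - 4124206) = √(-109*(-782) - 4124206) = √(85238 - 4124206) = √(-4038968) = 2*I*√1009742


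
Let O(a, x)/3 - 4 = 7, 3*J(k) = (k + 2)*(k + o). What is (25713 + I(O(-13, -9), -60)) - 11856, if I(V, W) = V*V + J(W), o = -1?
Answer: 48376/3 ≈ 16125.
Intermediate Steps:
J(k) = (-1 + k)*(2 + k)/3 (J(k) = ((k + 2)*(k - 1))/3 = ((2 + k)*(-1 + k))/3 = ((-1 + k)*(2 + k))/3 = (-1 + k)*(2 + k)/3)
O(a, x) = 33 (O(a, x) = 12 + 3*7 = 12 + 21 = 33)
I(V, W) = -⅔ + V² + W/3 + W²/3 (I(V, W) = V*V + (-⅔ + W/3 + W²/3) = V² + (-⅔ + W/3 + W²/3) = -⅔ + V² + W/3 + W²/3)
(25713 + I(O(-13, -9), -60)) - 11856 = (25713 + (-⅔ + 33² + (⅓)*(-60) + (⅓)*(-60)²)) - 11856 = (25713 + (-⅔ + 1089 - 20 + (⅓)*3600)) - 11856 = (25713 + (-⅔ + 1089 - 20 + 1200)) - 11856 = (25713 + 6805/3) - 11856 = 83944/3 - 11856 = 48376/3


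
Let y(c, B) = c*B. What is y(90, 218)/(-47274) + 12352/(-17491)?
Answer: -154516978/137811589 ≈ -1.1212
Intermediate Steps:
y(c, B) = B*c
y(90, 218)/(-47274) + 12352/(-17491) = (218*90)/(-47274) + 12352/(-17491) = 19620*(-1/47274) + 12352*(-1/17491) = -3270/7879 - 12352/17491 = -154516978/137811589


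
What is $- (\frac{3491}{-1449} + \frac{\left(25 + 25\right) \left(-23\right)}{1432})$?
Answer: $\frac{3332731}{1037484} \approx 3.2123$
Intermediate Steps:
$- (\frac{3491}{-1449} + \frac{\left(25 + 25\right) \left(-23\right)}{1432}) = - (3491 \left(- \frac{1}{1449}\right) + 50 \left(-23\right) \frac{1}{1432}) = - (- \frac{3491}{1449} - \frac{575}{716}) = \left(-1\right) \left(- \frac{3332731}{1037484}\right) = \frac{3332731}{1037484}$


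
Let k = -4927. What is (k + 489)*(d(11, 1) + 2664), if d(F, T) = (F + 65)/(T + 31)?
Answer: -47333489/4 ≈ -1.1833e+7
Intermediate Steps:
d(F, T) = (65 + F)/(31 + T)
(k + 489)*(d(11, 1) + 2664) = (-4927 + 489)*((65 + 11)/(31 + 1) + 2664) = -4438*(76/32 + 2664) = -4438*((1/32)*76 + 2664) = -4438*(19/8 + 2664) = -4438*21331/8 = -47333489/4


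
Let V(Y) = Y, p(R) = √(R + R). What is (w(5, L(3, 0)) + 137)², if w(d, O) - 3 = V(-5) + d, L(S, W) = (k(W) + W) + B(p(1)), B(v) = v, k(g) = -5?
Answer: 19600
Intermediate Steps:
p(R) = √2*√R (p(R) = √(2*R) = √2*√R)
L(S, W) = -5 + W + √2 (L(S, W) = (-5 + W) + √2*√1 = (-5 + W) + √2*1 = (-5 + W) + √2 = -5 + W + √2)
w(d, O) = -2 + d (w(d, O) = 3 + (-5 + d) = -2 + d)
(w(5, L(3, 0)) + 137)² = ((-2 + 5) + 137)² = (3 + 137)² = 140² = 19600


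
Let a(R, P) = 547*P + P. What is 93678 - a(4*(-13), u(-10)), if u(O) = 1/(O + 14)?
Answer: 93541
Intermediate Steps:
u(O) = 1/(14 + O)
a(R, P) = 548*P
93678 - a(4*(-13), u(-10)) = 93678 - 548/(14 - 10) = 93678 - 548/4 = 93678 - 1*137 = 93678 - 137 = 93541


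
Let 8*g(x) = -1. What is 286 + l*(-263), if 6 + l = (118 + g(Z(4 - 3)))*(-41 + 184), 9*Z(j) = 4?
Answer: -35450375/8 ≈ -4.4313e+6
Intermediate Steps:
Z(j) = 4/9 (Z(j) = (⅑)*4 = 4/9)
g(x) = -⅛ (g(x) = (⅛)*(-1) = -⅛)
l = 134801/8 (l = -6 + (118 - ⅛)*(-41 + 184) = -6 + (943/8)*143 = -6 + 134849/8 = 134801/8 ≈ 16850.)
286 + l*(-263) = 286 + (134801/8)*(-263) = 286 - 35452663/8 = -35450375/8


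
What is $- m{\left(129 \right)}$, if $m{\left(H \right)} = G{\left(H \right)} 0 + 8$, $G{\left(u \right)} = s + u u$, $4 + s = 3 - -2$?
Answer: $-8$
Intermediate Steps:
$s = 1$ ($s = -4 + \left(3 - -2\right) = -4 + \left(3 + 2\right) = -4 + 5 = 1$)
$G{\left(u \right)} = 1 + u^{2}$ ($G{\left(u \right)} = 1 + u u = 1 + u^{2}$)
$m{\left(H \right)} = 8$ ($m{\left(H \right)} = \left(1 + H^{2}\right) 0 + 8 = 0 + 8 = 8$)
$- m{\left(129 \right)} = \left(-1\right) 8 = -8$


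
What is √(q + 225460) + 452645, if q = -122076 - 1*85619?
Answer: 452645 + √17765 ≈ 4.5278e+5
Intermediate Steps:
q = -207695 (q = -122076 - 85619 = -207695)
√(q + 225460) + 452645 = √(-207695 + 225460) + 452645 = √17765 + 452645 = 452645 + √17765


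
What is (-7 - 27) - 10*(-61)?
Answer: 576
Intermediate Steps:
(-7 - 27) - 10*(-61) = -34 + 610 = 576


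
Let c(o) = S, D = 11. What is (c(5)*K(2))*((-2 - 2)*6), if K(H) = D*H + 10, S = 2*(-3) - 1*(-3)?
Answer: 2304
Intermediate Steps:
S = -3 (S = -6 + 3 = -3)
c(o) = -3
K(H) = 10 + 11*H (K(H) = 11*H + 10 = 10 + 11*H)
(c(5)*K(2))*((-2 - 2)*6) = (-3*(10 + 11*2))*((-2 - 2)*6) = (-3*(10 + 22))*(-4*6) = -3*32*(-24) = -96*(-24) = 2304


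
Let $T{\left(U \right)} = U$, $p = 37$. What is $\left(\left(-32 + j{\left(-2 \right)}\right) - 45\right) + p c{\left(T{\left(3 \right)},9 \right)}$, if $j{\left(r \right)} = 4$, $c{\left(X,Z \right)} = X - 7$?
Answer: $-221$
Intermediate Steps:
$c{\left(X,Z \right)} = -7 + X$
$\left(\left(-32 + j{\left(-2 \right)}\right) - 45\right) + p c{\left(T{\left(3 \right)},9 \right)} = \left(\left(-32 + 4\right) - 45\right) + 37 \left(-7 + 3\right) = \left(-28 - 45\right) + 37 \left(-4\right) = -73 - 148 = -221$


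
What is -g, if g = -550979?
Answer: 550979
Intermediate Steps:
-g = -1*(-550979) = 550979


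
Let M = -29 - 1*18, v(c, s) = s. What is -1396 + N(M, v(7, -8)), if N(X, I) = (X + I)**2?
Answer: 1629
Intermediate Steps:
M = -47 (M = -29 - 18 = -47)
N(X, I) = (I + X)**2
-1396 + N(M, v(7, -8)) = -1396 + (-8 - 47)**2 = -1396 + (-55)**2 = -1396 + 3025 = 1629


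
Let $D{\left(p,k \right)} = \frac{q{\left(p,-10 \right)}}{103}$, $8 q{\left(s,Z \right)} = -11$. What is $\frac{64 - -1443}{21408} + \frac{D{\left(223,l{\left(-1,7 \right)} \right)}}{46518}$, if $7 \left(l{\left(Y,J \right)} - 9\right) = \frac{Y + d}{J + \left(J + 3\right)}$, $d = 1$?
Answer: $\frac{401141169}{5698517024} \approx 0.070394$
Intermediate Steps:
$q{\left(s,Z \right)} = - \frac{11}{8}$ ($q{\left(s,Z \right)} = \frac{1}{8} \left(-11\right) = - \frac{11}{8}$)
$l{\left(Y,J \right)} = 9 + \frac{1 + Y}{7 \left(3 + 2 J\right)}$ ($l{\left(Y,J \right)} = 9 + \frac{\left(Y + 1\right) \frac{1}{J + \left(J + 3\right)}}{7} = 9 + \frac{\left(1 + Y\right) \frac{1}{J + \left(3 + J\right)}}{7} = 9 + \frac{\left(1 + Y\right) \frac{1}{3 + 2 J}}{7} = 9 + \frac{\frac{1}{3 + 2 J} \left(1 + Y\right)}{7} = 9 + \frac{1 + Y}{7 \left(3 + 2 J\right)}$)
$D{\left(p,k \right)} = - \frac{11}{824}$ ($D{\left(p,k \right)} = - \frac{11}{8 \cdot 103} = \left(- \frac{11}{8}\right) \frac{1}{103} = - \frac{11}{824}$)
$\frac{64 - -1443}{21408} + \frac{D{\left(223,l{\left(-1,7 \right)} \right)}}{46518} = \frac{64 - -1443}{21408} - \frac{11}{824 \cdot 46518} = \left(64 + 1443\right) \frac{1}{21408} - \frac{11}{38330832} = 1507 \cdot \frac{1}{21408} - \frac{11}{38330832} = \frac{1507}{21408} - \frac{11}{38330832} = \frac{401141169}{5698517024}$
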